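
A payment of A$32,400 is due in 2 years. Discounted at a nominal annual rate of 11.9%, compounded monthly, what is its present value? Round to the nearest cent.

With 12 periods per year: i = 0.00991667, n = 24.
PV = 32,400 / (1 + 0.00991667)^24 = 32,400 / 1.267223 = 25,567.7237

A$25,567.72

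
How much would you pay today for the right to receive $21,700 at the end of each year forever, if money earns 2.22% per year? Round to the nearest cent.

$977,477.48

PV = PMT / i = 21700 / 0.0222 = 977,477.4775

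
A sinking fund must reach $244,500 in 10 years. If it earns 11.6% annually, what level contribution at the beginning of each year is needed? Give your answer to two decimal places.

$12,728.05

FV-annuity factor × (1+i) = 19.209543; PMT = 244500 / 19.209543 = 12,728.0486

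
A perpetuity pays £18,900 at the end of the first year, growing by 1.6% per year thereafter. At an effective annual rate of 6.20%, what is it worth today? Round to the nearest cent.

£410,869.57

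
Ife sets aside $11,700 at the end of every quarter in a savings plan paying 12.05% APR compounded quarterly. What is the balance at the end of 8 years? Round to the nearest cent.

i = 0.1205/4 = 0.030125 per quarter; n = 8·4 = 32.
Accumulation factor s(32|0.030125) = 52.617491; FV = 11700 × 52.617491 = 615,624.6427

$615,624.64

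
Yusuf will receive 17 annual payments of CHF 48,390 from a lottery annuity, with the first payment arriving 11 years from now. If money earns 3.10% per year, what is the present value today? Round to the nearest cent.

CHF 465,732.27

PV at t=10 (ordinary 17-year annuity): 48390 × a(17|0.031) = 48390 × 13.060727 = 632,008.5883
Discount back 10 years: 632,008.5883 × (1+0.031)^(−10) = 632,008.5883 × 0.736908 = 465,732.2661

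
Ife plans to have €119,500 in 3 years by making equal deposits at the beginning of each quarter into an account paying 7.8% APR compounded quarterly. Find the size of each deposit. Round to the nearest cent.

€8,764.05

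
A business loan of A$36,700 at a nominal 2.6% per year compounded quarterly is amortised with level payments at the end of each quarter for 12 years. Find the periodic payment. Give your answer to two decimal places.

With 4 periods per year: i = 0.0065, n = 48.
PMT = 36700 / ( [1 − (1+0.0065)^(−48)] / 0.0065 ) = 36700 / 41.119857 = 892.5128

A$892.51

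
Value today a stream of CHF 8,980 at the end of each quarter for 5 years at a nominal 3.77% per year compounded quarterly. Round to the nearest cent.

CHF 162,991.11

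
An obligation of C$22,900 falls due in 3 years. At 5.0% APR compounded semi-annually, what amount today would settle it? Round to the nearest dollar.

C$19,747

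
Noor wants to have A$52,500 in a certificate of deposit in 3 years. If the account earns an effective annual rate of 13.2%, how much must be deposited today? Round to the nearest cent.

A$36,192.62

PV = 52,500 / (1 + 0.132)^3 = 52,500 / 1.450572 = 36,192.6200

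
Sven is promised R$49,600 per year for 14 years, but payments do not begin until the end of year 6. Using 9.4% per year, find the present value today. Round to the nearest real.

Value one period before first payment (t=5): 49600 × [1 − (1+0.094)^(−14)] / 0.094 = 49600 × 7.613965 = 377,652.6473
Discount back 5 years: 377,652.6473 × (1+0.094)^(−5) = 377,652.6473 × 0.638136 = 240,993.8298

R$240,994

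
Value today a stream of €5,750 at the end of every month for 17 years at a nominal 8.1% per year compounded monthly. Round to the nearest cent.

€635,903.52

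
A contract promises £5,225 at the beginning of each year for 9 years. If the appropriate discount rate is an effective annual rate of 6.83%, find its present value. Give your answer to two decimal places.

PV = PMT · [1 − (1+i)^(−n)] / i × (1+i) = 5225 · 7.010838 = 36,631.6279
(Beginning-of-period payments → annuity-due factor ×(1+i).)

£36,631.63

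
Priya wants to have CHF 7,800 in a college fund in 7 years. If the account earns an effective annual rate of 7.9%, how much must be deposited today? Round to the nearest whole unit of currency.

CHF 4,581

PV = FV·(1+i)^(−n) = 7,800 × 0.587286 = 4,580.8333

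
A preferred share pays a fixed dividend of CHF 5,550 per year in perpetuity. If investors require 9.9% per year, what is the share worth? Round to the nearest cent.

CHF 56,060.61

PV = C/r = 5550/0.099 = 56,060.6061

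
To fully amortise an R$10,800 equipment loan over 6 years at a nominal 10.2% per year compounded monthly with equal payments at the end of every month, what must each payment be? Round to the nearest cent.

R$201.17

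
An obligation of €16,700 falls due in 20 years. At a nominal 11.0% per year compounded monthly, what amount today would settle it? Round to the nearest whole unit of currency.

With 12 periods per year: i = 0.00916667, n = 240.
PV = 16,700 / (1 + 0.00916667)^240 = 16,700 / 8.935015 = 1,869.0511

€1,869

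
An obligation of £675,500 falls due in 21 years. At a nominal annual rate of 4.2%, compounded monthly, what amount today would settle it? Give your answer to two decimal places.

£280,056.98

Periodic rate i = 0.042/12 = 0.0035; n = 21 × 12 = 252 periods.
Discount factor = (1+0.0035)^(−252) = 0.414592; PV = 675,500 × 0.414592 = 280,056.9752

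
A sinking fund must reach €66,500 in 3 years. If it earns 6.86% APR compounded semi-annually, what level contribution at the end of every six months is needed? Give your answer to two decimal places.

With 2 periods per year: i = 0.0343, n = 6.
PMT = 66500 / ( [(1+0.0343)^6 − 1] / 0.0343 ) = 66500 / 6.538643 = 10,170.3053

€10,170.31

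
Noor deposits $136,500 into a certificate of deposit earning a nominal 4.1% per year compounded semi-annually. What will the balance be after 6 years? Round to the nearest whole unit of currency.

$174,136

Periodic rate i = 0.041/2 = 0.0205; n = 6 × 2 = 12 periods.
FV = 136,500 × (1 + 0.0205)^12 = 174,136.0785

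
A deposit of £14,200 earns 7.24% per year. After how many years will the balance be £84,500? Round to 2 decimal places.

(1+i)^n = 84500/14200 = 5.95070, so n = ln 5.95070 / ln 1.0724 = 25.5155 years

25.52 years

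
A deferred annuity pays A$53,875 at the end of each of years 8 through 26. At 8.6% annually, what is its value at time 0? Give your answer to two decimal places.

PV at t=7 (ordinary 19-year annuity): 53875 × a(19|0.086) = 53875 × 9.202778 = 495,799.6563
Discount back 7 years: 495,799.6563 × (1+0.086)^(−7) = 495,799.6563 × 0.561295 = 278,289.8999

A$278,289.90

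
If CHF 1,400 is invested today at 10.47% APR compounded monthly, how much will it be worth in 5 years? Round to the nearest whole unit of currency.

CHF 2,358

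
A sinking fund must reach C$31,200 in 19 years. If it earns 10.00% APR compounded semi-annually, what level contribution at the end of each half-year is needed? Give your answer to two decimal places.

C$289.67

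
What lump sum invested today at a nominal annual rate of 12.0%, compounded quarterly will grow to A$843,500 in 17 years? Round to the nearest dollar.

Periodic rate i = 0.12/4 = 0.03; n = 17 × 4 = 68 periods.
PV = 843,500 / (1 + 0.03)^68 = 843,500 / 7.463307 = 113,019.6107

A$113,020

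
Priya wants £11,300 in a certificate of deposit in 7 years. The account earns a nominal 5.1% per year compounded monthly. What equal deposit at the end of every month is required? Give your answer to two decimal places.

With 12 periods per year: i = 0.00425, n = 84.
FV-annuity factor = 100.695350; PMT = 11300 / 100.695350 = 112.2197

£112.22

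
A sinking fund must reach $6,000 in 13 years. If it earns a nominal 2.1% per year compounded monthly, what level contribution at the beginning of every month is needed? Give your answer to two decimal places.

With 12 periods per year: i = 0.00175, n = 156.
FV-annuity factor × (1+i) = 179.506038; PMT = 6000 / 179.506038 = 33.4251

$33.43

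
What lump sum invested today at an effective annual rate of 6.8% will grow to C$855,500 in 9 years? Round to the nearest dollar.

PV = FV·(1+i)^(−n) = 855,500 × 0.553170 = 473,237.0513

C$473,237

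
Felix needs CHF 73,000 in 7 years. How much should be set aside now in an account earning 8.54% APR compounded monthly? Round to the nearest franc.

Periodic rate i = 0.0854/12 = 0.00711667; n = 7 × 12 = 84 periods.
PV = FV·(1+i)^(−n) = 73,000 × 0.551186 = 40,236.5817

CHF 40,237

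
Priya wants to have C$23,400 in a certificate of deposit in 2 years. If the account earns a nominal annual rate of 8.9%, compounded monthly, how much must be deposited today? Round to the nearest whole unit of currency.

Periodic rate i = 0.089/12 = 0.00741667; n = 2 × 12 = 24 periods.
Discount factor = (1+0.00741667)^(−24) = 0.837492; PV = 23,400 × 0.837492 = 19,597.3207

C$19,597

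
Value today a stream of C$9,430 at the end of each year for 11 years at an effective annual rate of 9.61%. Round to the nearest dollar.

C$62,364

Annuity factor a(11|0.0961) = 6.613335; PV = 9430 × 6.613335 = 62,363.7529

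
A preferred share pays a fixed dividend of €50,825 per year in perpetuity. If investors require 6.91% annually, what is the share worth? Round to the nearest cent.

PV = C/r = 50825/0.0691 = 735,528.2200

€735,528.22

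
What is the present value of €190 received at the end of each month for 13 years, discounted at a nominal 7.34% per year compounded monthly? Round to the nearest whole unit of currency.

€19,065

With 12 periods per year: i = 0.00611667, n = 156.
Annuity factor a(156|0.00611667) = 100.342060; PV = 190 × 100.342060 = 19,064.9914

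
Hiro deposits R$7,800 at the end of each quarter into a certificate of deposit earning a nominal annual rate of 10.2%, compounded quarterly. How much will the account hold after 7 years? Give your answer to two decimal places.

R$313,206.57

Periodic rate i = 0.102/4 = 0.0255; n = 7 × 4 = 28 periods.
Accumulation factor s(28|0.0255) = 40.154689; FV = 7800 × 40.154689 = 313,206.5707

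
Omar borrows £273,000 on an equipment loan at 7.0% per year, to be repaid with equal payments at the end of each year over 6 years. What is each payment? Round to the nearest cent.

£57,274.25

PMT = 273000 / ( [1 − (1+0.07)^(−6)] / 0.07 ) = 273000 / 4.766540 = 57,274.2533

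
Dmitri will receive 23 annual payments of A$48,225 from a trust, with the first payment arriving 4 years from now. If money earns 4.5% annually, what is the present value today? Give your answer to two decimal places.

A$597,876.53

PV at t=3 (ordinary 23-year annuity): 48225 × a(23|0.045) = 48225 × 14.147775 = 682,276.4442
PV₀ = 682,276.4442 / (1+0.045)^3 = 682,276.4442 / 1.141166 = 597,876.5311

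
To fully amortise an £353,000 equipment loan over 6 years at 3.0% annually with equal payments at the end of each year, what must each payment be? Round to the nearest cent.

Annuity-PV factor = 5.417191; PMT = 353000 / 5.417191 = 65,162.9177

£65,162.92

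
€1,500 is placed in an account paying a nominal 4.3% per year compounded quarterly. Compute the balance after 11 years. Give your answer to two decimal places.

€2,401.13

i = 0.043/4 = 0.01075 per quarter; n = 11·4 = 44.
1,500 × (1+0.01075)^44 = 1,500 × 1.600755 = 2,401.1332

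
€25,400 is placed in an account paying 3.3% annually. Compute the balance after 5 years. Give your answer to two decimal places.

€29,876.89

FV = 25,400 × (1 + 0.033)^5 = 29,876.8856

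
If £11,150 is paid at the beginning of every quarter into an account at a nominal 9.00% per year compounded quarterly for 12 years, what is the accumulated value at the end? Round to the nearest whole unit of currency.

£967,625

i = 0.09/4 = 0.0225 per quarter; n = 12·4 = 48.
FV = 11150 × [(1+0.0225)^48 − 1] / 0.0225 × (1+i) = 11150 × 86.782511 = 967,625.0006
(annuity-due: payments at period start, so ×(1+i).)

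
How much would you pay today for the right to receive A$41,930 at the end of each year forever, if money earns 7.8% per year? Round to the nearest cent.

PV = C/r = 41930/0.078 = 537,564.1026

A$537,564.10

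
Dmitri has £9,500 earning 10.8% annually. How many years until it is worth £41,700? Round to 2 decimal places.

14.42 years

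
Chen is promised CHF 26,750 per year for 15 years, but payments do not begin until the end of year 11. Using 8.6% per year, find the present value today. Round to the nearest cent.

CHF 96,765.88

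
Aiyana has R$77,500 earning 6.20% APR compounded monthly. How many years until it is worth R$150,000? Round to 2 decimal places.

10.68 years

Periodic rate i = 0.062/12 = 0.00516667.
(1+i)^n = 150000/77500 = 1.93548, so n = ln 1.93548 / ln 1.00517 = 128.1410 months
= 128.1410/12 years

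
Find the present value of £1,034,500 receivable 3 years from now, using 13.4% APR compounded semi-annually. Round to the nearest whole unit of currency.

i = 0.134/2 = 0.067 per half-year; n = 3·2 = 6.
PV = FV·(1+i)^(−n) = 1,034,500 × 0.677663 = 701,041.9044

£701,042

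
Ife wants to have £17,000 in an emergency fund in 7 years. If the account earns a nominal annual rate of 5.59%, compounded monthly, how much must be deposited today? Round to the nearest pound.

Periodic rate i = 0.0559/12 = 0.00465833; n = 7 × 12 = 84 periods.
PV = FV·(1+i)^(−n) = 17,000 × 0.676792 = 11,505.4625

£11,505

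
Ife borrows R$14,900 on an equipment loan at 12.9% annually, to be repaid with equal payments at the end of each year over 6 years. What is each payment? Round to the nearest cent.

R$3,716.91

Annuity-PV factor = 4.008707; PMT = 14900 / 4.008707 = 3,716.9093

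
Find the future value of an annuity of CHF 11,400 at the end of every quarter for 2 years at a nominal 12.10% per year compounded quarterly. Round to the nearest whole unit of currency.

CHF 101,463

With 4 periods per year: i = 0.03025, n = 8.
FV = 11400 × [(1+0.03025)^8 − 1] / 0.03025 = 11400 × 8.900229 = 101,462.6078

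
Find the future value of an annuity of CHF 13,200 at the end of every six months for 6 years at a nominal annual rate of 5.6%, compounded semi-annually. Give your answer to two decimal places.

CHF 185,220.41

With 2 periods per year: i = 0.028, n = 12.
FV = 13200 × [(1+0.028)^12 − 1] / 0.028 = 13200 × 14.031849 = 185,220.4113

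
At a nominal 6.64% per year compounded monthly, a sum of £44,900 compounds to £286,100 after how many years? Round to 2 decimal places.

27.97 years

Periodic rate i = 0.0664/12 = 0.00553333.
n = ln(286100/44900) / ln(1+0.00553333) = ln(6.37194) / 0.005518 = 335.6065 months
= 335.6065/12 years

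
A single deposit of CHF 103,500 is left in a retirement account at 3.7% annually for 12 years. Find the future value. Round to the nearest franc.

CHF 160,061

103,500 × (1+0.037)^12 = 103,500 × 1.546483 = 160,060.9634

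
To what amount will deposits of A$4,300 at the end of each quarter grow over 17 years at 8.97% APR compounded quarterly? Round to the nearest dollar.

i = 0.0897/4 = 0.022425 per quarter; n = 17·4 = 68.
Accumulation factor s(68|0.022425) = 156.875267; FV = 4300 × 156.875267 = 674,563.6467

A$674,564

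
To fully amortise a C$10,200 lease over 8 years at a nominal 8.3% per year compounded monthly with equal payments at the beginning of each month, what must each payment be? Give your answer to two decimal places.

Periodic rate i = 0.083/12 = 0.00691667; n = 8 × 12 = 96 periods.
Annuity-PV factor × (1+i) = 70.464838; PMT = 10200 / 70.464838 = 144.7530

C$144.75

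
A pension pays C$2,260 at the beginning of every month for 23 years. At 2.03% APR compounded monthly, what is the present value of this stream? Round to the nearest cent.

Periodic rate i = 0.0203/12 = 0.00169167; n = 23 × 12 = 276 periods.
PV = 2260 × [1 − (1+0.00169167)^(−276)] / 0.00169167 × (1+i) = 2260 × 220.753021 = 498,901.8266
(annuity-due: payments at period start, so ×(1+i).)

C$498,901.83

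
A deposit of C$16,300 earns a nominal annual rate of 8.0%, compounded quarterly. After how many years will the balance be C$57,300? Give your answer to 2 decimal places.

Periodic rate i = 0.08/4 = 0.02.
n = ln(57300/16300) / ln(1+0.02) = ln(3.51534) / 0.019803 = 63.4833 quarters
= 63.4833/4 years

15.87 years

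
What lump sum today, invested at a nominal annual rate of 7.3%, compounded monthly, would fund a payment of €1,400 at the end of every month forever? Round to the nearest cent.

Periodic rate i = 0.073/12 = 0.00608333.
PV = C/r = 1400/0.00608333 = 230,136.9863

€230,136.99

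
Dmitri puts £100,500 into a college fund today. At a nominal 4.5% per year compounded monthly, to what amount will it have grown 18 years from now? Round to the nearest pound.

£225,573

With 12 periods per year: i = 0.00375, n = 216.
100,500 × (1+0.00375)^216 = 100,500 × 2.244505 = 225,572.7591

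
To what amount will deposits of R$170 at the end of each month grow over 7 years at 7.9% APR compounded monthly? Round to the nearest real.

Periodic rate i = 0.079/12 = 0.00658333; n = 7 × 12 = 84 periods.
FV = PMT · [(1+i)^n − 1] / i = 170 · 111.693076 = 18,987.8230

R$18,988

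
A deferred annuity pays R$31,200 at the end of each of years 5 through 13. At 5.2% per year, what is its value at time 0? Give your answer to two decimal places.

Value one period before first payment (t=4): 31200 × [1 − (1+0.052)^(−9)] / 0.052 = 31200 × 7.044943 = 219,802.2066
PV₀ = 219,802.2066 / (1+0.052)^4 = 219,802.2066 / 1.224794 = 179,460.5889

R$179,460.59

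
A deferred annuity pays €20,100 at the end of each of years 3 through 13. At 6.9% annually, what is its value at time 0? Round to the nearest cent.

PV at t=2 (ordinary 11-year annuity): 20100 × a(11|0.069) = 20100 × 7.536168 = 151,476.9713
Discount back 2 years: 151,476.9713 × (1+0.069)^(−2) = 151,476.9713 × 0.875074 = 132,553.5010

€132,553.50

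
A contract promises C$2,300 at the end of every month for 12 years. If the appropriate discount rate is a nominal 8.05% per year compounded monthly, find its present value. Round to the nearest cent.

With 12 periods per year: i = 0.00670833, n = 144.
PV = 2300 × [1 − (1+0.00670833)^(−144)] / 0.00670833 = 2300 × 92.149252 = 211,943.2796

C$211,943.28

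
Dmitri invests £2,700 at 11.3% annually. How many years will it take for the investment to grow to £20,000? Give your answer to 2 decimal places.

18.70 years

(1+i)^n = 20000/2700 = 7.40741, so n = ln 7.40741 / ln 1.113 = 18.7044 years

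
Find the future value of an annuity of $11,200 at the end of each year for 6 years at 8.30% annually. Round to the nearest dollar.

$82,786

Accumulation factor s(6|0.083) = 7.391645; FV = 11200 × 7.391645 = 82,786.4295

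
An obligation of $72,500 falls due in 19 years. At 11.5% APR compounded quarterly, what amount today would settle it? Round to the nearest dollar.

i = 0.115/4 = 0.02875 per quarter; n = 19·4 = 76.
Discount factor = (1+0.02875)^(−76) = 0.115998; PV = 72,500 × 0.115998 = 8,409.8750

$8,410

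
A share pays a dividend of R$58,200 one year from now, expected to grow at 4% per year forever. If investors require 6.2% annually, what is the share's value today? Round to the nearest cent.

PV = D₁/(r − g) = 58200/(0.062 − 0.04) = 2,645,454.5455

R$2,645,454.55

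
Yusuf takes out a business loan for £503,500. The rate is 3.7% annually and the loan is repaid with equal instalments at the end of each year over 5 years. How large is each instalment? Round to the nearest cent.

Annuity-PV factor = 4.489592; PMT = 503500 / 4.489592 = 112,148.2835

£112,148.28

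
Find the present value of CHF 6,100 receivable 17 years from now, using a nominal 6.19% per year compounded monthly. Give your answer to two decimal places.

CHF 2,135.48

i = 0.0619/12 = 0.00515833 per month; n = 17·12 = 204.
PV = FV·(1+i)^(−n) = 6,100 × 0.350079 = 2,135.4845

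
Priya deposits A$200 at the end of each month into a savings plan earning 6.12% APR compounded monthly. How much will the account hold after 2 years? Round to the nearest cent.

i = 0.0612/12 = 0.0051 per month; n = 2·12 = 24.
FV = 200 × [(1+0.0051)^24 − 1] / 0.0051 = 200 × 25.461683 = 5,092.3366

A$5,092.34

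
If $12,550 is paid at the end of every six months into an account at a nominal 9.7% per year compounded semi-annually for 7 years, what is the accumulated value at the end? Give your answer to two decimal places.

With 2 periods per year: i = 0.0485, n = 14.
Accumulation factor s(14|0.0485) = 19.395847; FV = 12550 × 19.395847 = 243,417.8790

$243,417.88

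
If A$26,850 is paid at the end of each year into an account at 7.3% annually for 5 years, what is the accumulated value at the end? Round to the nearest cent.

FV = PMT · [(1+i)^n − 1] / i = 26850 · 5.785263 = 155,334.3245

A$155,334.32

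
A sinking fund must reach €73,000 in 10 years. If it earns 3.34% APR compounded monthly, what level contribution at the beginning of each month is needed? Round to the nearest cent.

€511.80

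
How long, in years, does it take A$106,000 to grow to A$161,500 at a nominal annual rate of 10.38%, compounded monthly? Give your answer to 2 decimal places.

Periodic rate i = 0.1038/12 = 0.00865.
n = ln(161500/106000) / ln(1+0.00865) = ln(1.52358) / 0.008613 = 48.8884 months
= 48.8884/12 years

4.07 years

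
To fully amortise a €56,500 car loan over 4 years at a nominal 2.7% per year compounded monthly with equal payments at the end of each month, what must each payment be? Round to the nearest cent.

€1,243.11

i = 0.027/12 = 0.00225 per month; n = 4·12 = 48.
Annuity-PV factor = 45.450444; PMT = 56500 / 45.450444 = 1,243.1122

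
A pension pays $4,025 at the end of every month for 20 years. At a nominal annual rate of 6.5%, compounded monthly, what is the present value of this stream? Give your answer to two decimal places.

$539,853.14

Periodic rate i = 0.065/12 = 0.00541667; n = 20 × 12 = 240 periods.
PV = 4025 × [1 − (1+0.00541667)^(−240)] / 0.00541667 = 4025 × 134.125004 = 539,853.1423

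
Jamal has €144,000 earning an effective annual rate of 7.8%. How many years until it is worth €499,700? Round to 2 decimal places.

16.57 years

(1+i)^n = 499700/144000 = 3.47014, so n = ln 3.47014 / ln 1.078 = 16.5655 years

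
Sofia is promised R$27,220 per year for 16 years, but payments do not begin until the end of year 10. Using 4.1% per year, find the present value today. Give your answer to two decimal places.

R$219,303.22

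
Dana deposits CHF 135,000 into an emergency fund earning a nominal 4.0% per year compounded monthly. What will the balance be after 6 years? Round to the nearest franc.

i = 0.04/12 = 0.00333333 per month; n = 6·12 = 72.
135,000 × (1+0.00333333)^72 = 135,000 × 1.270742 = 171,550.1537

CHF 171,550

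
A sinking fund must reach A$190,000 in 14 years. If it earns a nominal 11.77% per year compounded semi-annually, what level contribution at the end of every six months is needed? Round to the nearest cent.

With 2 periods per year: i = 0.05885, n = 28.
PMT = 190000 / ( [(1+0.05885)^28 − 1] / 0.05885 ) = 190000 / 67.266953 = 2,824.5668

A$2,824.57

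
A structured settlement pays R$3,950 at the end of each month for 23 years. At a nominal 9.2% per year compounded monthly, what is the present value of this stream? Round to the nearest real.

R$452,624

Periodic rate i = 0.092/12 = 0.00766667; n = 23 × 12 = 276 periods.
PV = PMT · [1 − (1+i)^(−n)] / i = 3950 · 114.588365 = 452,624.0413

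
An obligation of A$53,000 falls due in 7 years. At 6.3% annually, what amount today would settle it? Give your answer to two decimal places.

Discount factor = (1+0.063)^(−7) = 0.652029; PV = 53,000 × 0.652029 = 34,557.5558

A$34,557.56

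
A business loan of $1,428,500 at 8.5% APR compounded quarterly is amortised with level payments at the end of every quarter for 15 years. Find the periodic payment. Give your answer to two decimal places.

$42,348.14

With 4 periods per year: i = 0.02125, n = 60.
PMT = 1.4285e+06 / ( [1 − (1+0.02125)^(−60)] / 0.02125 ) = 1.4285e+06 / 33.732299 = 42,348.1360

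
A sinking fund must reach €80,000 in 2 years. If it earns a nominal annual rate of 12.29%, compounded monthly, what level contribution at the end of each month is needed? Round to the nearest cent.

€2,957.39

Periodic rate i = 0.1229/12 = 0.0102417; n = 2 × 12 = 24 periods.
PMT = 80000 / ( [(1+0.0102417)^24 − 1] / 0.0102417 ) = 80000 / 27.050899 = 2,957.3878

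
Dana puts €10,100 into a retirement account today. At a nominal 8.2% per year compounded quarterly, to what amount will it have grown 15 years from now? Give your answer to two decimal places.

€34,127.30

With 4 periods per year: i = 0.0205, n = 60.
10,100 × (1+0.0205)^60 = 10,100 × 3.378940 = 34,127.2990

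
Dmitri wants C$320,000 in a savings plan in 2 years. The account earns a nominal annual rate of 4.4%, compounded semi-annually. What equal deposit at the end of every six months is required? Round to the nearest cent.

Periodic rate i = 0.044/2 = 0.022; n = 2 × 2 = 4 periods.
PMT = 320000 / ( [(1+0.022)^4 − 1] / 0.022 ) = 320000 / 4.133947 = 77,407.8689

C$77,407.87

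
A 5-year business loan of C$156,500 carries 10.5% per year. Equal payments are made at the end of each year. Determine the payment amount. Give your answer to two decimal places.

PMT = 156500 / ( [1 − (1+0.105)^(−5)] / 0.105 ) = 156500 / 3.742858 = 41,812.9650

C$41,812.97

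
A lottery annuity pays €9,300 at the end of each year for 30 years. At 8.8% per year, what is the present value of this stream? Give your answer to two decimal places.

€97,265.28

Annuity factor a(30|0.088) = 10.458632; PV = 9300 × 10.458632 = 97,265.2816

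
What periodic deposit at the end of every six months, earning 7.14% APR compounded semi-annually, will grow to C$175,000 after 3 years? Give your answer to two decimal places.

With 2 periods per year: i = 0.0357, n = 6.
PMT = 175000 / ( [(1+0.0357)^6 − 1] / 0.0357 ) = 175000 / 6.561682 = 26,669.9906

C$26,669.99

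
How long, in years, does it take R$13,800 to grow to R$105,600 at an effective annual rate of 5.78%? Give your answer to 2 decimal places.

36.22 years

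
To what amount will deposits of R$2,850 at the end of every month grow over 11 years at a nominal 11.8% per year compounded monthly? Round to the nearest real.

R$764,811

i = 0.118/12 = 0.00983333 per month; n = 11·12 = 132.
Accumulation factor s(132|0.00983333) = 268.354666; FV = 2850 × 268.354666 = 764,810.7994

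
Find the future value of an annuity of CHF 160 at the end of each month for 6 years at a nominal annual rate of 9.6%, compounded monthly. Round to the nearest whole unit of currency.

CHF 15,497

i = 0.096/12 = 0.008 per month; n = 6·12 = 72.
FV = PMT · [(1+i)^n − 1] / i = 160 · 96.854542 = 15,496.7268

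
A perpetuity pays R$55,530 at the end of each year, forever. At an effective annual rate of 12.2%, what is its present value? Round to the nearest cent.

PV = C/r = 55530/0.122 = 455,163.9344

R$455,163.93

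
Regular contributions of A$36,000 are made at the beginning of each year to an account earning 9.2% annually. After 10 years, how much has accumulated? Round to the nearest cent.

A$602,995.64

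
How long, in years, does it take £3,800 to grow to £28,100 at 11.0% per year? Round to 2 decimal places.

(1+i)^n = 28100/3800 = 7.39474, so n = ln 7.39474 / ln 1.11 = 19.1718 years

19.17 years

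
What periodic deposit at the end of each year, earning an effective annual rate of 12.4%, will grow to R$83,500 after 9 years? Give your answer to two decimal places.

PMT = 83500 / ( [(1+0.124)^9 − 1] / 0.124 ) = 83500 / 15.028205 = 5,556.2190

R$5,556.22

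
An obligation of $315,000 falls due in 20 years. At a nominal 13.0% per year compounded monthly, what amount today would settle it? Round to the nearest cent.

$23,725.61

i = 0.13/12 = 0.0108333 per month; n = 20·12 = 240.
PV = FV·(1+i)^(−n) = 315,000 × 0.075319 = 23,725.6105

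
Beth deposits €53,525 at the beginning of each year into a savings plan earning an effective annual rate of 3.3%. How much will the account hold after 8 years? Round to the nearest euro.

FV = 53525 × [(1+0.033)^8 − 1] / 0.033 × (1+i) = 53525 × 9.284157 = 496,934.4939
(annuity-due: payments at period start, so ×(1+i).)

€496,934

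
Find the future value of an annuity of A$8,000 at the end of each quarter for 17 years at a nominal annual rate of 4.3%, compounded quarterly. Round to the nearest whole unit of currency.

i = 0.043/4 = 0.01075 per quarter; n = 17·4 = 68.
FV = 8000 × [(1+0.01075)^68 − 1] / 0.01075 = 8000 × 99.448291 = 795,586.3265

A$795,586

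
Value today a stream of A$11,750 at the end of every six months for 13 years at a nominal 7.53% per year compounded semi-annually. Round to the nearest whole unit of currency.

A$192,700

i = 0.0753/2 = 0.03765 per half-year; n = 13·2 = 26.
Annuity factor a(26|0.03765) = 16.400000; PV = 11750 × 16.400000 = 192,700.0011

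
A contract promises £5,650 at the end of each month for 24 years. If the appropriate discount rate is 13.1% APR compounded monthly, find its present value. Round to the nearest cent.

Periodic rate i = 0.131/12 = 0.0109167; n = 24 × 12 = 288 periods.
PV = PMT · [1 − (1+i)^(−n)] / i = 5650 · 87.586189 = 494,861.9652

£494,861.97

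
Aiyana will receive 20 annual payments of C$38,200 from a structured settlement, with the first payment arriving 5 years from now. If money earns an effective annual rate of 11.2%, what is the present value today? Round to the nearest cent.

PV at t=4 (ordinary 20-year annuity): 38200 × a(20|0.112) = 38200 × 7.860289 = 300,263.0260
PV₀ = 300,263.0260 / (1+0.112)^4 = 300,263.0260 / 1.529041 = 196,373.4219

C$196,373.42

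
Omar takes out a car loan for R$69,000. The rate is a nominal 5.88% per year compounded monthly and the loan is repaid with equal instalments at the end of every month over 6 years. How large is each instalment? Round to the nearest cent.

R$1,139.62

Periodic rate i = 0.0588/12 = 0.0049; n = 6 × 12 = 72 periods.
Annuity-PV factor = 60.546243; PMT = 69000 / 60.546243 = 1,139.6248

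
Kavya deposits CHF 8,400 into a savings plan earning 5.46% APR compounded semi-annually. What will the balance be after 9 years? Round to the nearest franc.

CHF 13,641

With 2 periods per year: i = 0.0273, n = 18.
8,400 × (1+0.0273)^18 = 8,400 × 1.623870 = 13,640.5057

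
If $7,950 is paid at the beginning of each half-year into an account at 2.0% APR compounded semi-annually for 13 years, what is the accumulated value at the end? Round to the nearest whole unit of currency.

With 2 periods per year: i = 0.01, n = 26.
FV = 7950 × [(1+0.01)^26 − 1] / 0.01 × (1+i) = 7950 × 29.820888 = 237,076.0581
(annuity-due: payments at period start, so ×(1+i).)

$237,076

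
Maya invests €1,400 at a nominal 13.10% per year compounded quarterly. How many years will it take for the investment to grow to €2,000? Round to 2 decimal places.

Periodic rate i = 0.131/4 = 0.03275.
(1+i)^n = 2000/1400 = 1.42857, so n = ln 1.42857 / ln 1.03275 = 11.0682 quarters
= 11.0682/4 years

2.77 years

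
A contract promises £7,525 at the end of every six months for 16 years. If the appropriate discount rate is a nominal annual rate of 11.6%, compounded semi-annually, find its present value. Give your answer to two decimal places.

i = 0.116/2 = 0.058 per half-year; n = 16·2 = 32.
Annuity factor a(32|0.058) = 14.403260; PV = 7525 × 14.403260 = 108,384.5319

£108,384.53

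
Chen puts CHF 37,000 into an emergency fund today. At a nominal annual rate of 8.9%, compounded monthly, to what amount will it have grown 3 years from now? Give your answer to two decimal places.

With 12 periods per year: i = 0.00741667, n = 36.
37,000 × (1+0.00741667)^36 = 37,000 × 1.304754 = 48,275.9089

CHF 48,275.91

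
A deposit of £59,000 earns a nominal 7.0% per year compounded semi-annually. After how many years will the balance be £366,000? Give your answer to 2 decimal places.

Periodic rate i = 0.07/2 = 0.035.
n = ln(366000/59000) / ln(1+0.035) = ln(6.20339) / 0.034401 = 53.0529 half-years
= 53.0529/2 years

26.53 years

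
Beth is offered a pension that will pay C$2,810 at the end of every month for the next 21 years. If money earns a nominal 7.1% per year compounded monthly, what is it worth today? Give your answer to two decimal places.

With 12 periods per year: i = 0.00591667, n = 252.
PV = PMT · [1 − (1+i)^(−n)] / i = 2810 · 130.793448 = 367,529.5875

C$367,529.59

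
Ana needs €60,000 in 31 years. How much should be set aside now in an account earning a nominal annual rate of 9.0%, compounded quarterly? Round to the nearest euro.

Periodic rate i = 0.09/4 = 0.0225; n = 31 × 4 = 124 periods.
Discount factor = (1+0.0225)^(−124) = 0.063350; PV = 60,000 × 0.063350 = 3,801.0185

€3,801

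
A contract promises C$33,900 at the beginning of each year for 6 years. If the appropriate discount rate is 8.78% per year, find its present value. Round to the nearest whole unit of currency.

Annuity factor a(6|0.0878) × (1+i) = 4.911956; PV = 33900 × 4.911956 = 166,515.3215
Payments are at the start of each period, so multiply by (1+i).

C$166,515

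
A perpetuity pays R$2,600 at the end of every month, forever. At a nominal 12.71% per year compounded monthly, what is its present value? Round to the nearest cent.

R$245,476.00

Periodic rate i = 0.1271/12 = 0.0105917.
PV = C/r = 2600/0.0105917 = 245,476.0031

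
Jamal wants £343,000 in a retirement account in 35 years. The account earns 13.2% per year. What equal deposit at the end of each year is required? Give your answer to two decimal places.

FV-annuity factor = 573.256876; PMT = 343000 / 573.256876 = 598.3356

£598.34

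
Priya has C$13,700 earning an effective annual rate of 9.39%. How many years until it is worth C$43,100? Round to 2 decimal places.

12.77 years

(1+i)^n = 43100/13700 = 3.14599, so n = ln 3.14599 / ln 1.0939 = 12.7703 years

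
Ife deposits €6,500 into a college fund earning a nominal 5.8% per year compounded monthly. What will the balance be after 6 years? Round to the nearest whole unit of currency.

Periodic rate i = 0.058/12 = 0.00483333; n = 6 × 12 = 72 periods.
FV = 6,500 × (1 + 0.00483333)^72 = 9,197.7959

€9,198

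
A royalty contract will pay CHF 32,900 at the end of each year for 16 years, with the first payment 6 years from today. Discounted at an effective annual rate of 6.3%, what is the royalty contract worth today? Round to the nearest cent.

CHF 239,996.47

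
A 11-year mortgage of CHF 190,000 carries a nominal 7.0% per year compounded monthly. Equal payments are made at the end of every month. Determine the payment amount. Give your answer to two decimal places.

CHF 2,067.98

With 12 periods per year: i = 0.00583333, n = 132.
PMT = 190000 / ( [1 − (1+0.00583333)^(−132)] / 0.00583333 ) = 190000 / 91.877134 = 2,067.9792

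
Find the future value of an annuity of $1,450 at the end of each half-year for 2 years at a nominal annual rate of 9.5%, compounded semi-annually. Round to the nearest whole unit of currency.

$6,226

i = 0.095/2 = 0.0475 per half-year; n = 2·2 = 4.
Accumulation factor s(4|0.0475) = 4.294132; FV = 1450 × 4.294132 = 6,226.4916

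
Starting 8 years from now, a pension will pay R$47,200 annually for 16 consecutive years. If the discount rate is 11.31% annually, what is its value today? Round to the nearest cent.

R$161,627.15

PV at t=7 (ordinary 16-year annuity): 47200 × a(16|0.1131) = 47200 × 7.249559 = 342,179.1936
PV₀ = 342,179.1936 / (1+0.1131)^7 = 342,179.1936 / 2.117090 = 161,627.1516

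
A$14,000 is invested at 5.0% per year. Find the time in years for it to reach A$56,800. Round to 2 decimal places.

(1+i)^n = 56800/14000 = 4.05714, so n = ln 4.05714 / ln 1.05 = 28.7041 years

28.70 years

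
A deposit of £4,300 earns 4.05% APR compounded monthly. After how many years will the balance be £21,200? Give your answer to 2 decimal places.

39.46 years

Periodic rate i = 0.0405/12 = 0.003375.
n = ln(21200/4300) / ln(1+0.003375) = ln(4.93023) / 0.003369 = 473.5043 months
= 473.5043/12 years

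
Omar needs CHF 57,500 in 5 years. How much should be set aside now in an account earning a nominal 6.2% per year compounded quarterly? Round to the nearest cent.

CHF 42,273.61

i = 0.062/4 = 0.0155 per quarter; n = 5·4 = 20.
Discount factor = (1+0.0155)^(−20) = 0.735193; PV = 57,500 × 0.735193 = 42,273.6055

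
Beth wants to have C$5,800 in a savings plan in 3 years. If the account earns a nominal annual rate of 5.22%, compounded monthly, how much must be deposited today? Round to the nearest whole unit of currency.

Periodic rate i = 0.0522/12 = 0.00435; n = 3 × 12 = 36 periods.
Discount factor = (1+0.00435)^(−36) = 0.855336; PV = 5,800 × 0.855336 = 4,960.9514

C$4,961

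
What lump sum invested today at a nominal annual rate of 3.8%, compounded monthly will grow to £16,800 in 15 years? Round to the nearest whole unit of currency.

With 12 periods per year: i = 0.00316667, n = 180.
PV = 16,800 / (1 + 0.00316667)^180 = 16,800 / 1.766675 = 9,509.3877

£9,509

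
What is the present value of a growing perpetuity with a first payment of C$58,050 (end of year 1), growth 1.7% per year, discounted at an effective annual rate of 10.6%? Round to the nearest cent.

PV = PMT / (i − g) = 58050 / (0.106 − 0.017) = 58050 / 0.089000 = 652,247.1910

C$652,247.19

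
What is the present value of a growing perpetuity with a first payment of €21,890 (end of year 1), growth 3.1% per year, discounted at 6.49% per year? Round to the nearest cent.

PV = D₁/(r − g) = 21890/(0.0649 − 0.031) = 645,722.7139

€645,722.71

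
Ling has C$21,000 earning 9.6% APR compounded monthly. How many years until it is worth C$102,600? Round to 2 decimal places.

16.59 years

Periodic rate i = 0.096/12 = 0.008.
n = ln(102600/21000) / ln(1+0.008) = ln(4.88571) / 0.007968 = 199.0815 months
= 199.0815/12 years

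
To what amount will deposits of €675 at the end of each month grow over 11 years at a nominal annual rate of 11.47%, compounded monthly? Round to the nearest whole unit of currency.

€177,277

i = 0.1147/12 = 0.00955833 per month; n = 11·12 = 132.
FV = 675 × [(1+0.00955833)^132 − 1] / 0.00955833 = 675 × 262.631955 = 177,276.5697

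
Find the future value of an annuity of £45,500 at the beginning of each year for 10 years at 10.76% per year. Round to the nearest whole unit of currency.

£833,040

Accumulation factor s(10|0.1076) × (1+i) = 18.308566; FV = 45500 × 18.308566 = 833,039.7662
(annuity-due: payments at period start, so ×(1+i).)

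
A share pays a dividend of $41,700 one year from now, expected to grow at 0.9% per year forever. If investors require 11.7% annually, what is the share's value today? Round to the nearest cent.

PV = D₁/(r − g) = 41700/(0.117 − 0.009) = 386,111.1111

$386,111.11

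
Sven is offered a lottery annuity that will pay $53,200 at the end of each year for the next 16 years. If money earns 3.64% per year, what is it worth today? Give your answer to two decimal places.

$636,694.54

PV = PMT · [1 − (1+i)^(−n)] / i = 53200 · 11.967942 = 636,694.5375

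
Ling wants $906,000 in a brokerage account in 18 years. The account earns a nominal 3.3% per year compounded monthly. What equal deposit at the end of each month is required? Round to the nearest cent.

$3,076.90

i = 0.033/12 = 0.00275 per month; n = 18·12 = 216.
PMT = 906000 / ( [(1+0.00275)^216 − 1] / 0.00275 ) = 906000 / 294.451933 = 3,076.9029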